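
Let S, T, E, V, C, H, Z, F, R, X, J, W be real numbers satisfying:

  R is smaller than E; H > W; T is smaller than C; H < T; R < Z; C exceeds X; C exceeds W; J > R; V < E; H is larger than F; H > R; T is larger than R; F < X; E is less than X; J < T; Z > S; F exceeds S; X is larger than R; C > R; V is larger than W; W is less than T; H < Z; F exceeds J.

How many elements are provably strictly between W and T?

1

Chaining upward from W reaches: V, H, Z, E, X, C.
Chaining downward from T reaches: S, R, J, F, H.
Strictly between W and T are those in both lists: H — 1 element.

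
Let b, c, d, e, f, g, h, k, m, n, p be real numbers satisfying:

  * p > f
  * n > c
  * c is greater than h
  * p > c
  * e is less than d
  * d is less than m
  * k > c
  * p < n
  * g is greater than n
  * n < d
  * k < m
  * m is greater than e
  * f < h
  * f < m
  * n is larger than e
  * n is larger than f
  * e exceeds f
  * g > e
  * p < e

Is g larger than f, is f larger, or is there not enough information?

Chaining the given relations: f < h < c < p < e < n < g.
So g is larger.

g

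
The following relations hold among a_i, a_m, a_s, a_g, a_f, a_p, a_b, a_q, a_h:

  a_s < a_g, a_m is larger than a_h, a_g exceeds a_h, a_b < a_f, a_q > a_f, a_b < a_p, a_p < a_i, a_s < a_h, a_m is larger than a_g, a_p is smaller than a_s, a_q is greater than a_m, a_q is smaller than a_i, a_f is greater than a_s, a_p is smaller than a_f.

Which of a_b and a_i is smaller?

a_b < a_p and a_p < a_s give a_b < a_s.
Then a_s < a_h extends the chain to a_h.
Then a_h < a_g extends the chain to a_g.
With a_g < a_m: a_b < a_p < a_s < a_h < a_g < a_m.
Then a_m < a_q extends the chain to a_q.
With a_q < a_i: a_b < a_p < a_s < a_h < a_g < a_m < a_q < a_i.
So a_b < a_i; a_b is the smaller of the two.

a_b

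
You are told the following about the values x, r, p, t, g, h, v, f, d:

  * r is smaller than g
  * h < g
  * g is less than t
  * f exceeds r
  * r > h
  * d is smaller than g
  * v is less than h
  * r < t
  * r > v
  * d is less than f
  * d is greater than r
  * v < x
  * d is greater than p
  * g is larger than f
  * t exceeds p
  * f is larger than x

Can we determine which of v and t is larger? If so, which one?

t

v < r and r < f give v < f.
Then f < g extends the chain to g.
With g < t: v < r < f < g < t.
So t is larger.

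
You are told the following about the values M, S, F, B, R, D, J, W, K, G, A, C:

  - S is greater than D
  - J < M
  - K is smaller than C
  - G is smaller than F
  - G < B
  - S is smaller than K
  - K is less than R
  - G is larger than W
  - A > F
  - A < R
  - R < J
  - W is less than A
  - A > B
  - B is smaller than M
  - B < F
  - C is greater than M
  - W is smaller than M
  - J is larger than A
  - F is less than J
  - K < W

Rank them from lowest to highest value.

D < S < K < W < G < B < F < A < R < J < M < C

Each adjacent pair is fixed by a given relation: D < S; S < K; K < W; W < G; G < B; B < F; F < A; A < R; R < J; J < M; M < C. Chaining them end to end gives the full order.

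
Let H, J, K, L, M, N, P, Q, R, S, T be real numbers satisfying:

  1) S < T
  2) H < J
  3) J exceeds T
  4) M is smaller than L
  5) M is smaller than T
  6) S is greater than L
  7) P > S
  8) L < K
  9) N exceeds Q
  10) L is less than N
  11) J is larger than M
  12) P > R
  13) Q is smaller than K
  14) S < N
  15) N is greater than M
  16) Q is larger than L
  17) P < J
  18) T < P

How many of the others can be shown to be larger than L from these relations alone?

The elements the relations force above L are S, T, Q, P, J, N, K — no chain reaches any other.
That is 7.

7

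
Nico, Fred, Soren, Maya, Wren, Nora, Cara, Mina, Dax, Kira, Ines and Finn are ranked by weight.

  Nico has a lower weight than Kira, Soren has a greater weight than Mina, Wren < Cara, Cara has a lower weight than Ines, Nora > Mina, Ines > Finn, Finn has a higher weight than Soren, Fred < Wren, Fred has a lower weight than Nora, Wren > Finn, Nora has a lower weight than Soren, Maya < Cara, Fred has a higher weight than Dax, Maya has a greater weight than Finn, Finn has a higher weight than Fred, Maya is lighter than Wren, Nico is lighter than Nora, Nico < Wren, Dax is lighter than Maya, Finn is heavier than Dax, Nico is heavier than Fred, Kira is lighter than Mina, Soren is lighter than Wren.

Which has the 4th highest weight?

Piecing the relations together gives one ordering: Dax < Fred < Nico < Kira < Mina < Nora < Soren < Finn < Maya < Wren < Cara < Ines.
Counting 4 from the largest end gives Maya.

Maya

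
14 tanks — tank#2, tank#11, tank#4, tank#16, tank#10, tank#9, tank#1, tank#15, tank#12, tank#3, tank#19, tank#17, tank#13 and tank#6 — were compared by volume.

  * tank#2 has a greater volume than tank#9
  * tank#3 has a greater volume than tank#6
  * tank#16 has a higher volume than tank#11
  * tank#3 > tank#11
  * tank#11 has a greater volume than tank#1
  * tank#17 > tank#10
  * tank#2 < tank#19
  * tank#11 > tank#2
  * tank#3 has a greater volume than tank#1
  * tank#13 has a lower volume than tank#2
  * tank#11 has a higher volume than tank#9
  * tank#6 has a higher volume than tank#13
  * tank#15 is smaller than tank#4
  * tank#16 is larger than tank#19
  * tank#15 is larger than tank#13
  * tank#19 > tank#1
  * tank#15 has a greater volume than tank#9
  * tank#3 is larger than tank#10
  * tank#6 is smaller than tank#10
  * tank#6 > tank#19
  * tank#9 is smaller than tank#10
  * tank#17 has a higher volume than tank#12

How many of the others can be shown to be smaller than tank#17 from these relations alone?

The elements the relations force below tank#17 are tank#13, tank#1, tank#9, tank#2, tank#19, tank#6, tank#12, tank#10 — no chain reaches any other.
That is 8.

8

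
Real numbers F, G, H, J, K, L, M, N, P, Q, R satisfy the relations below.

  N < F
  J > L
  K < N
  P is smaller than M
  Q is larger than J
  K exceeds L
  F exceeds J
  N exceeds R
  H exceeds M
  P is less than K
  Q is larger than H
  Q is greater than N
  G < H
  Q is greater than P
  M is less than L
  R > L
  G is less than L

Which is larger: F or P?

Link the given pairs in sequence: P < M; M < L; L < R; R < N; N < F.
Chaining these gives P < M < L < R < N < F.
So P < F; F is the larger of the two.

F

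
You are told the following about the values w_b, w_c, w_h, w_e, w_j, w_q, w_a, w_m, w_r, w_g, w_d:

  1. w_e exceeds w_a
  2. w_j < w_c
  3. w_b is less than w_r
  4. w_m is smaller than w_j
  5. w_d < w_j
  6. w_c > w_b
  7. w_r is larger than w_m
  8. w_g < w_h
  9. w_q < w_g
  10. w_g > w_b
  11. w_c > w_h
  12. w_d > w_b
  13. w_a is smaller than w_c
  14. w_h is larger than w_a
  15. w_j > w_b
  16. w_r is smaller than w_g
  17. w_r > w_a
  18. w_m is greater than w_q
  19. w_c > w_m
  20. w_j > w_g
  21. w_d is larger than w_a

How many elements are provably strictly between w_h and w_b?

2

The relations place w_b below w_h. An element lies strictly between them when it is forced above w_b and also forced below w_h.
Above w_b: {w_d, w_r, w_g, w_j, w_c}. Below w_h: {w_q, w_a, w_m, w_r, w_g}.
Intersection: {w_r, w_g} — 2.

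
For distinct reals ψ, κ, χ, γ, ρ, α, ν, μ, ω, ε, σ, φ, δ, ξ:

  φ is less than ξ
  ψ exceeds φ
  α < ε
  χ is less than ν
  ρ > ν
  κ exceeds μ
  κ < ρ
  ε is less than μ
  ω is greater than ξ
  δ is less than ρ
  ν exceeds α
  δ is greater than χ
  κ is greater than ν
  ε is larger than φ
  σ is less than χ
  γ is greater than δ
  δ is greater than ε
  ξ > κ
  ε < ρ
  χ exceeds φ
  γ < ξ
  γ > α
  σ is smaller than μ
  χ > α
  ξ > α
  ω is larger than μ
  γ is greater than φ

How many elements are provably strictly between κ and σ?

The relations place σ below κ. An element lies strictly between them when it is forced above σ and also forced below κ.
Above σ: {χ, μ, δ, ν, γ, ξ, ω, ρ}. Below κ: {φ, α, χ, ε, μ, ν}.
Intersection: {χ, μ, ν} — 3.

3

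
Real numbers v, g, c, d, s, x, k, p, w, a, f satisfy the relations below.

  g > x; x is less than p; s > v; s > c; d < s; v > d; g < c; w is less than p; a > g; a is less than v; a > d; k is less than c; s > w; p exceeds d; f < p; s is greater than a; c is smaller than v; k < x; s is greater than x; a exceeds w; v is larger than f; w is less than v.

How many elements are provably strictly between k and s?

Chaining upward from k reaches: x, g, a, c, v, p.
Chaining downward from s reaches: d, w, x, g, a, c, f, v.
Strictly between k and s are those in both lists: x, g, a, c, v — 5 elements.

5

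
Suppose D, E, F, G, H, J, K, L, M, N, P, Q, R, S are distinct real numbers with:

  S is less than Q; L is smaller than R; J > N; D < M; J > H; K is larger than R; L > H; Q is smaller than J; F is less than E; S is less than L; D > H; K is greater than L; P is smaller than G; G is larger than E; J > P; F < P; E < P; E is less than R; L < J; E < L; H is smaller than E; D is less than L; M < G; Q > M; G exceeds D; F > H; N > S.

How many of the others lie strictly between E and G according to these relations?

1

Chaining upward from E reaches: L, R, K, P, J.
Chaining downward from G reaches: H, F, D, M, P.
Strictly between E and G are those in both lists: P — 1 element.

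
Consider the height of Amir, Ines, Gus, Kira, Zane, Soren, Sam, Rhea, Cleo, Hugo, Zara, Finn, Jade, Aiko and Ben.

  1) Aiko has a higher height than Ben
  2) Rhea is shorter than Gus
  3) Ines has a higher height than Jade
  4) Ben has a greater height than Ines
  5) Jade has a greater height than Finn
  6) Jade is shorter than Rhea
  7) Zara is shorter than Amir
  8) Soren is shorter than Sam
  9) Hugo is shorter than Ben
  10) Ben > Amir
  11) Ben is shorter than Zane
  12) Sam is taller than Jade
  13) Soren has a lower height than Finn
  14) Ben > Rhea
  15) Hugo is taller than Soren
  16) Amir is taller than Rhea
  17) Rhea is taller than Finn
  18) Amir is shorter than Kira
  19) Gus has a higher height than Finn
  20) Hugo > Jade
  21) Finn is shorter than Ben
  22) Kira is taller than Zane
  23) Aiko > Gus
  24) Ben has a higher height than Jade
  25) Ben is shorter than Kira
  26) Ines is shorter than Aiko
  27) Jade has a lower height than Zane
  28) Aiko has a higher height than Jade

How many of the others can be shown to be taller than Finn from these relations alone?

Directly above Finn: Jade, Rhea, Ben, Gus.
One step further: Ines, Amir, Hugo, Sam, Zane, Kira, Aiko (11 so far).
Nothing else is reachable above Finn; 11 in all.

11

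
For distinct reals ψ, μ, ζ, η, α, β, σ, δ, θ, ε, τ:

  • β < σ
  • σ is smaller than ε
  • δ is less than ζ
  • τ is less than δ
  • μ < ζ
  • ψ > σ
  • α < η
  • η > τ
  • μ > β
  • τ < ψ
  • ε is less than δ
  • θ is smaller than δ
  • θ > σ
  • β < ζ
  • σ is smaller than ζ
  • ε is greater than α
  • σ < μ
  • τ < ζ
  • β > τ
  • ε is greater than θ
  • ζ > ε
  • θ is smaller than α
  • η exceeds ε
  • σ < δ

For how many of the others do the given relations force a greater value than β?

Directly above β: σ, μ, ζ.
One step further: θ, ψ, ε, δ (7 so far).
One step further: α, η (9 so far).
No other element is forced above β by the given relations, so the count is 9.

9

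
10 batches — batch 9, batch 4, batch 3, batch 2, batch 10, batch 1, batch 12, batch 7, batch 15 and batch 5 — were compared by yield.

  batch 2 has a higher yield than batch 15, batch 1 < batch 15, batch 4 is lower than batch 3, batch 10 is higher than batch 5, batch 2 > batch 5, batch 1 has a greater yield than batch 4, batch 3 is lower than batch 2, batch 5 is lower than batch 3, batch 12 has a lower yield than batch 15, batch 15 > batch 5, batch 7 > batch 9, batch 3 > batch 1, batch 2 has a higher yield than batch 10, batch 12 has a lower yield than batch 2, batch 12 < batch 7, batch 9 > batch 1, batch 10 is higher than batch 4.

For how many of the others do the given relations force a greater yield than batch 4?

Directly above batch 4: batch 1, batch 10, batch 3.
One step further: batch 9, batch 15, batch 2 (6 so far).
One step further: batch 7 (7 so far).
Nothing else is reachable above batch 4; 7 in all.

7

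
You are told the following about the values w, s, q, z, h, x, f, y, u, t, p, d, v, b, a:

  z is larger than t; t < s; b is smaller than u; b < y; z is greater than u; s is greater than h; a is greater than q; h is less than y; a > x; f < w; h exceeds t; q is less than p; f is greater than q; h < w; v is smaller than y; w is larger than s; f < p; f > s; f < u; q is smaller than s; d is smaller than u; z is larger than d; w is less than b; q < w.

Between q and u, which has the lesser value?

q

Chaining the given relations: q < s < f < w < b < u.
So q < u; q is the smaller of the two.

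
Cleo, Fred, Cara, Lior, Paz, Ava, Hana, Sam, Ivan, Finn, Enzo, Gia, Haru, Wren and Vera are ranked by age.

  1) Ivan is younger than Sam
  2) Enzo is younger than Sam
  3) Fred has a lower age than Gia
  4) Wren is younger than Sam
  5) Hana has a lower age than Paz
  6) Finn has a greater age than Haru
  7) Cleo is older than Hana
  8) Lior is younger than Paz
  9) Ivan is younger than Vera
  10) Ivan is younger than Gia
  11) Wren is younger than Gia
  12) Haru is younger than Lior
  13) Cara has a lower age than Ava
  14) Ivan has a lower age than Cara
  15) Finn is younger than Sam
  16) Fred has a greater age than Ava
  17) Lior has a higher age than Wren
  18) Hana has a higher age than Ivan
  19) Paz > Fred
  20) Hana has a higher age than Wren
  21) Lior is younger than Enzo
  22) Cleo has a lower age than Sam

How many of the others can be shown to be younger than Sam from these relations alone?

8

From Sam the given relations immediately reach Ivan, Wren, Finn, Cleo, Enzo.
From those, Haru, Hana, Lior — 8 in total.
Nothing else is reachable below Sam; 8 in all.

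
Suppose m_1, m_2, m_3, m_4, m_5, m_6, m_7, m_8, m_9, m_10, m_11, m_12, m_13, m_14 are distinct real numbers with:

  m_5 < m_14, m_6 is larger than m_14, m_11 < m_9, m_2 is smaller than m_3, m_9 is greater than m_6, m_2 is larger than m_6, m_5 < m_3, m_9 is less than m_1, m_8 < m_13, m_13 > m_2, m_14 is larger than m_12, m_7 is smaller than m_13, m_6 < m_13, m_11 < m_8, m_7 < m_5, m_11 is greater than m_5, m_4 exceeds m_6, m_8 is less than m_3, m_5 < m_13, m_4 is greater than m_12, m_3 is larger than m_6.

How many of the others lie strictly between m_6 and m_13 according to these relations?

1

Chaining upward from m_6 reaches: m_9, m_2, m_4, m_3, m_1.
Chaining downward from m_13 reaches: m_7, m_5, m_12, m_11, m_14, m_2, m_8.
Strictly between m_6 and m_13 are those in both lists: m_2 — 1 element.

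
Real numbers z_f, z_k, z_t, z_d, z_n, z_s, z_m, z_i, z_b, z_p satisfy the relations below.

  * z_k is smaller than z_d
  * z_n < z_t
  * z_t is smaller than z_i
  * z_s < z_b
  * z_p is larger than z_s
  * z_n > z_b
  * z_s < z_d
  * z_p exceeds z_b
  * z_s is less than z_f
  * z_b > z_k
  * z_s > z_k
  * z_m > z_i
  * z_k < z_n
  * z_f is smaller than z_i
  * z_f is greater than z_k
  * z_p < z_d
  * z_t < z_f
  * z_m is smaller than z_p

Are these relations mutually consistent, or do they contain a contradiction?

The single ordering z_k < z_s < z_b < z_n < z_t < z_f < z_i < z_m < z_p < z_d satisfies every listed relation, so no contradiction arises.

consistent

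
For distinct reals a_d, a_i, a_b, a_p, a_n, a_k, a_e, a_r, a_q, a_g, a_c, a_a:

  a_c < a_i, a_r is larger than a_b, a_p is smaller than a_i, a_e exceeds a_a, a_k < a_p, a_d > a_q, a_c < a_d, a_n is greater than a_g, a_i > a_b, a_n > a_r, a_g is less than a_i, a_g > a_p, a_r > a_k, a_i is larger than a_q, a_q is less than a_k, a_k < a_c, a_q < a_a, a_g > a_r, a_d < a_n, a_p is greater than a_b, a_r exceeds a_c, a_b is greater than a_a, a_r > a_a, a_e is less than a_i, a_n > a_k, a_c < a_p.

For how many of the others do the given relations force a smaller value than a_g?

7

From a_g the given relations immediately reach a_p, a_r.
From those, a_a, a_b, a_k, a_c — 6 in total.
From those, a_q — 7 in total.
Nothing else is reachable below a_g; 7 in all.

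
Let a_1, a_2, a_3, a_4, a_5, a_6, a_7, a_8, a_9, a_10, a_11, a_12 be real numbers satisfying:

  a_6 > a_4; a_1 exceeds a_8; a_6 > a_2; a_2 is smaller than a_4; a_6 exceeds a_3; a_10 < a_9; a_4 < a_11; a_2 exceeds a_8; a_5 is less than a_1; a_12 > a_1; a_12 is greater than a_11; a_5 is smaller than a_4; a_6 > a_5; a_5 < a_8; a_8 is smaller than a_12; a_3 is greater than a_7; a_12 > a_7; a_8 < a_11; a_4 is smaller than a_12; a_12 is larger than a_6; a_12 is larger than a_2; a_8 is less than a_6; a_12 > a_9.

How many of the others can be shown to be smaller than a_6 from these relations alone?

The elements the relations force below a_6 are a_7, a_5, a_8, a_3, a_2, a_4 — no chain reaches any other.
That is 6.

6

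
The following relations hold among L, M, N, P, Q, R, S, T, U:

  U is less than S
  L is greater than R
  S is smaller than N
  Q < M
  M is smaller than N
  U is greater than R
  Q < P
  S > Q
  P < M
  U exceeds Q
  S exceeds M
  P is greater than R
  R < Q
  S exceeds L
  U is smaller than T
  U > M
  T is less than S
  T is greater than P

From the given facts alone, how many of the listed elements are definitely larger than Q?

Directly above Q: P, M, U, S.
One step further: T, N (6 so far).
No other element is forced above Q by the given relations, so the count is 6.

6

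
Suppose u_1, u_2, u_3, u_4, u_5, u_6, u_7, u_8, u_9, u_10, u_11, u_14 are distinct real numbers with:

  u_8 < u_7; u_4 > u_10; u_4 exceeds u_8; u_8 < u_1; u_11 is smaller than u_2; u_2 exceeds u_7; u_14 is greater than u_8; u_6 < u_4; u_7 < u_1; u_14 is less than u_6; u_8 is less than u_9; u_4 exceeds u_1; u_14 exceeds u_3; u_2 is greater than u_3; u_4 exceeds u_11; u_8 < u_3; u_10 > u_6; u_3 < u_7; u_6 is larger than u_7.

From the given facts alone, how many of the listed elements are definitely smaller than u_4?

8

From u_4 the given relations immediately reach u_8, u_1, u_11, u_6, u_10.
From those, u_7, u_14 — 7 in total.
From those, u_3 — 8 in total.
No other element is forced below u_4 by the given relations, so the count is 8.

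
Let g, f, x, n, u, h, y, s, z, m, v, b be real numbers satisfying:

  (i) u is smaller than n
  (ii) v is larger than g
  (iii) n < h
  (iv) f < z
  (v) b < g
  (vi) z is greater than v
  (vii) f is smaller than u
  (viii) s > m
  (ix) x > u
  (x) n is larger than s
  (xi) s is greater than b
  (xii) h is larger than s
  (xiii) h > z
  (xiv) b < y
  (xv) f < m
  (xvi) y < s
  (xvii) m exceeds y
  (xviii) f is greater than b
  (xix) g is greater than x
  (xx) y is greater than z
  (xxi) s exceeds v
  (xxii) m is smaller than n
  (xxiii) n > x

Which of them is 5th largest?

Piecing the relations together gives one ordering: b < f < u < x < g < v < z < y < m < s < n < h.
Counting 5 from the largest end gives y.

y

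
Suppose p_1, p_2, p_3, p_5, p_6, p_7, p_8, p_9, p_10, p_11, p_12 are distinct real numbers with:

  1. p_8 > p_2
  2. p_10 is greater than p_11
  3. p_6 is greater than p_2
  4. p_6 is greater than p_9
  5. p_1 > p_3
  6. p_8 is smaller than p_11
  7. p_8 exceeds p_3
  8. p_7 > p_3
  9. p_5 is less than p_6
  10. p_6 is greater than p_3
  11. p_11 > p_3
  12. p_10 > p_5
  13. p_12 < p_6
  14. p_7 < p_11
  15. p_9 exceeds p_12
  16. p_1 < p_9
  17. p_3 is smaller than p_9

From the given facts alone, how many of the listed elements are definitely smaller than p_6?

6

From p_6 the given relations immediately reach p_12, p_2, p_3, p_9, p_5.
From those, p_1 — 6 in total.
Nothing else is reachable below p_6; 6 in all.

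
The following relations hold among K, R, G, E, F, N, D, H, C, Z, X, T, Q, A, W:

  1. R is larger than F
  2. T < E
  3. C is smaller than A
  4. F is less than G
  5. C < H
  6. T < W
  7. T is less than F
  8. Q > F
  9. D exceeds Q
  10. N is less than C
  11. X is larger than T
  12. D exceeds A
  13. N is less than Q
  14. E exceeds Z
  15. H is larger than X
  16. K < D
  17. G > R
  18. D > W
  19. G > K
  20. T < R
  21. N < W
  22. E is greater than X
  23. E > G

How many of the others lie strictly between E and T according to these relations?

The relations place T below E. An element lies strictly between them when it is forced above T and also forced below E.
Above T: {F, R, W, Q, G, X, D, H}. Below E: {F, Z, K, R, G, X}.
Intersection: {F, R, G, X} — 4.

4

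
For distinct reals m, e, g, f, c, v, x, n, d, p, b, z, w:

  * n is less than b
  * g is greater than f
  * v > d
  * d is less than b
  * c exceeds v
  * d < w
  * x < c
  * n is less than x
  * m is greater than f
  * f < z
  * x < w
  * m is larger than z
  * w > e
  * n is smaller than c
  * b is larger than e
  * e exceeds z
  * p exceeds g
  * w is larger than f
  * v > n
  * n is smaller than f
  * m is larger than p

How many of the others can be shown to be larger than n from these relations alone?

Directly above n: f, v, b, x, c.
One step further: z, g, w, m (9 so far).
One step further: e, p (11 so far).
Nothing else is reachable above n; 11 in all.

11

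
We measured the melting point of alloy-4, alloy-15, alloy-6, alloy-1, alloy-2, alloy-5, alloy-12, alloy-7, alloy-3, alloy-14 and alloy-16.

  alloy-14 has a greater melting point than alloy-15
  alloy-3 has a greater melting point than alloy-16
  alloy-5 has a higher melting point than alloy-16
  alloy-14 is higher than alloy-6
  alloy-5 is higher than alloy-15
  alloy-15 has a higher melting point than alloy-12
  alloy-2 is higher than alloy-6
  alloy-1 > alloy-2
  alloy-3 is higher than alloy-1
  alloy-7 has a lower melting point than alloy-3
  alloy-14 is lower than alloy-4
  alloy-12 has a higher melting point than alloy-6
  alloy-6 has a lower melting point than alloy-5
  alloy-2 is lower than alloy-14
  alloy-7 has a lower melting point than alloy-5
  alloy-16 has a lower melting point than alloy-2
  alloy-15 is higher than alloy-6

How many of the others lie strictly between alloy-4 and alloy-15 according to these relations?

The relations place alloy-15 below alloy-4. An element lies strictly between them when it is forced above alloy-15 and also forced below alloy-4.
Above alloy-15: {alloy-14, alloy-5}. Below alloy-4: {alloy-6, alloy-12, alloy-16, alloy-2, alloy-14}.
Intersection: {alloy-14} — 1.

1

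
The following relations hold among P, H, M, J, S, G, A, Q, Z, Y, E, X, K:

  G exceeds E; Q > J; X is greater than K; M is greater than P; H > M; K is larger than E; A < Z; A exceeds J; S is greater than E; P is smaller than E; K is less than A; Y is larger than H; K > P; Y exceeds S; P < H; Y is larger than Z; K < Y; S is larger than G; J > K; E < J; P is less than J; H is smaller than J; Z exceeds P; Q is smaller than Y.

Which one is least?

P

Chaining upward from P: directly above it, E, K, M, H, J, Z; then G, X, A, S, Q, Y.
That covers every other element, and nothing is given below P, so P is the least.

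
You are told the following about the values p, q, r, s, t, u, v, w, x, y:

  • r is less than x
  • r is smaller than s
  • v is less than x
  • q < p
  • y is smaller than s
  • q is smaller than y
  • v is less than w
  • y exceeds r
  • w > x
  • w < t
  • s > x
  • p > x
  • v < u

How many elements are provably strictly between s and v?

Chaining upward from v reaches: x, w, t, p, u.
Chaining downward from s reaches: r, q, x, y.
Strictly between v and s are those in both lists: x — 1 element.

1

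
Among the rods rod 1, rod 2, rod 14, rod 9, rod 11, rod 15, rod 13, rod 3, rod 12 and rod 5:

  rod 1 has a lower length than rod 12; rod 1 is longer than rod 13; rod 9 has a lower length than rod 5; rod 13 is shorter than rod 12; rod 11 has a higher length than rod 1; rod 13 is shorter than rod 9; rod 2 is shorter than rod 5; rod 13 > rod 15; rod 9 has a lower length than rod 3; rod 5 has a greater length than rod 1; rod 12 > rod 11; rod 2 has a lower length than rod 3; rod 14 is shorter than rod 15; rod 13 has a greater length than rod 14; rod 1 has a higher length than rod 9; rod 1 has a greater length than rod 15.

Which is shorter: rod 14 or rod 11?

rod 14

rod 14 < rod 15 and rod 15 < rod 13 give rod 14 < rod 13.
Then rod 13 < rod 9 extends the chain to rod 9.
Then rod 9 < rod 1 extends the chain to rod 1.
Then rod 1 < rod 11 extends the chain to rod 11.
So rod 14 < rod 11; rod 14 is the shorter of the two.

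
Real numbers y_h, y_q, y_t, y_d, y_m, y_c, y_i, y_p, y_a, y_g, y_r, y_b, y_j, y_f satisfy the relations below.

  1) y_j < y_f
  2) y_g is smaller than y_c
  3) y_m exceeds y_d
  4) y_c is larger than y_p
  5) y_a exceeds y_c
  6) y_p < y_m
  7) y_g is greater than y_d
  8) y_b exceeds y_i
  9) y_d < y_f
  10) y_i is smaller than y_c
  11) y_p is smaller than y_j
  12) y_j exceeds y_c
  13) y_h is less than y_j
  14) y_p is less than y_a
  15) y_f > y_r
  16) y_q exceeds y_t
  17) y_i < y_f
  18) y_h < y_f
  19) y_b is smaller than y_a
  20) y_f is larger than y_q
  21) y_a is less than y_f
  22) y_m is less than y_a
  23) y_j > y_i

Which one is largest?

y_f

Chaining downward from y_f: directly below it, y_d, y_i, y_r, y_h, y_j, y_q, y_a; then y_p, y_m, y_c, y_b, y_t; then y_g.
That covers every other element, and nothing is given above y_f, so y_f is the largest.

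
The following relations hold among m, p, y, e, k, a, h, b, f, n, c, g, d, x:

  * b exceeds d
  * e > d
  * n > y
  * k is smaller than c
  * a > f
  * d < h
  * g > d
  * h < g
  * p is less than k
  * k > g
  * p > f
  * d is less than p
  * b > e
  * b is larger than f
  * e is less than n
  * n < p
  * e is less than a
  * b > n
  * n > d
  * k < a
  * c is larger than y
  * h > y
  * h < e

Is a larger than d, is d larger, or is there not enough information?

d < h and h < e give d < e.
With e < n: d < h < e < n.
Then n < p extends the chain to p.
With p < k: d < h < e < n < p < k.
Then k < a extends the chain to a.
So a is larger.

a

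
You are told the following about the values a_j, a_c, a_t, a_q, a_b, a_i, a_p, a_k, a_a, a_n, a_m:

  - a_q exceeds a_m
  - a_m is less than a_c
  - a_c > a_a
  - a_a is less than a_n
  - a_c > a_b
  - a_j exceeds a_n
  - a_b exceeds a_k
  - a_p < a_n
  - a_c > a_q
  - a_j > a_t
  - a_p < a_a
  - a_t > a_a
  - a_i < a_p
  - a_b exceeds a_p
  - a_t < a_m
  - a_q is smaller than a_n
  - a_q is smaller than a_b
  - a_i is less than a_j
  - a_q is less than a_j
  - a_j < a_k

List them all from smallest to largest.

Nothing is placed below a_i, so it is least; from there a_i < a_p; a_p < a_a; a_a < a_t; a_t < a_m; a_m < a_q; a_q < a_n; a_n < a_j; a_j < a_k; a_k < a_b; a_b < a_c, each given directly.

a_i < a_p < a_a < a_t < a_m < a_q < a_n < a_j < a_k < a_b < a_c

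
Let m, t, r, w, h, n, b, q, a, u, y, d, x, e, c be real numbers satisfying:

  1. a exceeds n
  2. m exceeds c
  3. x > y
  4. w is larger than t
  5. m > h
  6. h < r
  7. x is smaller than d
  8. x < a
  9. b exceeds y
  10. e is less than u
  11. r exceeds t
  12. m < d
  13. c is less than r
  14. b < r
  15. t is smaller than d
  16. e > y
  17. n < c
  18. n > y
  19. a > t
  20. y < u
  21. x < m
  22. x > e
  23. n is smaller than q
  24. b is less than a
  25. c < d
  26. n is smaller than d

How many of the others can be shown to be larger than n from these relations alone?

From n the given relations immediately reach q, a, c, d.
From those, r, m — 6 in total.
No other element is forced above n by the given relations, so the count is 6.

6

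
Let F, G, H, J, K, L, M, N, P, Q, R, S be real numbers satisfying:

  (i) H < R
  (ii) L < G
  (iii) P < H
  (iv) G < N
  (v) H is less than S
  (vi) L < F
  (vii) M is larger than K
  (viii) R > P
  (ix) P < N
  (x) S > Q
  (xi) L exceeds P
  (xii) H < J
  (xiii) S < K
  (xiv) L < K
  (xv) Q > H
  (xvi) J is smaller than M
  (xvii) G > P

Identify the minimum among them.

Chaining upward from P: directly above it, H, R, L, G, N; then Q, S, F, K, J; then M.
That covers every other element, and nothing is given below P, so P is the minimum.

P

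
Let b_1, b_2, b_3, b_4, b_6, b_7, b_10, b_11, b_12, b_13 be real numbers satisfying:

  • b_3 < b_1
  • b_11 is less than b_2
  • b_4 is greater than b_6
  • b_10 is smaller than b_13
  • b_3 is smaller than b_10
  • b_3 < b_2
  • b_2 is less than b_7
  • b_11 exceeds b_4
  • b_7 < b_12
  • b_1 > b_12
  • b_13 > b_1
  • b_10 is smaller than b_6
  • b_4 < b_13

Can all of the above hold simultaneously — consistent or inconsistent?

consistent

The single ordering b_3 < b_10 < b_6 < b_4 < b_11 < b_2 < b_7 < b_12 < b_1 < b_13 satisfies every listed relation, so no contradiction arises.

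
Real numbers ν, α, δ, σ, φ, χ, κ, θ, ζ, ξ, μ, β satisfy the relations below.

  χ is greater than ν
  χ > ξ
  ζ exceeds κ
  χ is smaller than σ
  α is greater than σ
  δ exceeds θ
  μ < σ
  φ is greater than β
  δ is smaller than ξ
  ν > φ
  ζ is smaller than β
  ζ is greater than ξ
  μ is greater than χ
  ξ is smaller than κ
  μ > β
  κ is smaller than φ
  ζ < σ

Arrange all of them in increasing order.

The consecutive links are each given: θ < δ; δ < ξ; ξ < κ; κ < ζ; ζ < β; β < φ; φ < ν; ν < χ; χ < μ; μ < σ; σ < α.

θ < δ < ξ < κ < ζ < β < φ < ν < χ < μ < σ < α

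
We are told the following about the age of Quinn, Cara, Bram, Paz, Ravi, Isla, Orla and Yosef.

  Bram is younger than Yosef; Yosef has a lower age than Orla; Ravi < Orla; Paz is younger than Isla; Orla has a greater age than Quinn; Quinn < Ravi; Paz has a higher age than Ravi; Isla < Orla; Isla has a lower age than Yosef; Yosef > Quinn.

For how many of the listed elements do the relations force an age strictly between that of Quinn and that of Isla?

2

Chaining upward from Quinn reaches: Ravi, Paz, Yosef, Orla.
Chaining downward from Isla reaches: Ravi, Paz.
Strictly between Quinn and Isla are those in both lists: Ravi, Paz — 2 elements.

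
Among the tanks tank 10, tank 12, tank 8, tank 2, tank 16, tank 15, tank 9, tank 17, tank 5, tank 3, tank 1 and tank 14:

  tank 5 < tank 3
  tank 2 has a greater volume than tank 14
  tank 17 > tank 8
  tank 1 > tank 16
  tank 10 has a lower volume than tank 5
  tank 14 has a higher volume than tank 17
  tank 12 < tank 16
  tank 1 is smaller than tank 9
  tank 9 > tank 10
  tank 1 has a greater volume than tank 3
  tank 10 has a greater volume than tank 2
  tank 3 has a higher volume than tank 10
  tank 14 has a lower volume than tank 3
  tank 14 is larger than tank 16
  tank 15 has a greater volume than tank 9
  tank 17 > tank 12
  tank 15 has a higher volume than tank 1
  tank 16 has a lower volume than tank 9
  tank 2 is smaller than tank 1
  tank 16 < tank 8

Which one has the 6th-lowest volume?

tank 2

The consecutive relations fix a unique order: tank 12 < tank 16 < tank 8 < tank 17 < tank 14 < tank 2 < tank 10 < tank 5 < tank 3 < tank 1 < tank 9 < tank 15.
The 6th smallest is tank 2.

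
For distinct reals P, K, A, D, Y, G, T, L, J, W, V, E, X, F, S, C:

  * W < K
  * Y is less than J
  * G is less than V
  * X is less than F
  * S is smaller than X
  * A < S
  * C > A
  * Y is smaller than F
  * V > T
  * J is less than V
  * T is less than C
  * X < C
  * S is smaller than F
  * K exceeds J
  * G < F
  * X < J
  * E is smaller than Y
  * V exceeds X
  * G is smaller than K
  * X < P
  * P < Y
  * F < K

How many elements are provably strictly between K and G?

1

Chaining upward from G reaches: F, V.
Chaining downward from K reaches: E, A, S, X, P, Y, W, J, F.
Strictly between G and K are those in both lists: F — 1 element.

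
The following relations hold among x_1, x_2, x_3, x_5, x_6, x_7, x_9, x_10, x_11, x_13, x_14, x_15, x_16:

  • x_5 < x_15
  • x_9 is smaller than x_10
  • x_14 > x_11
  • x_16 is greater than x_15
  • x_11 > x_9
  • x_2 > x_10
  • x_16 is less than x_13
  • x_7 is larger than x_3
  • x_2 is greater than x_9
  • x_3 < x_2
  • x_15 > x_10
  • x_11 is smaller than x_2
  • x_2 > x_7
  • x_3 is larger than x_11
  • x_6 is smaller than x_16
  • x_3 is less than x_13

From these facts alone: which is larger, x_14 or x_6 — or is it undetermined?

undetermined

Following every chain through x_6: above x_6 we get x_16, x_13.
x_14 is not reached, and no chain runs the other way from x_14 to x_6.
So the given relations leave the order of x_6 and x_14 undetermined.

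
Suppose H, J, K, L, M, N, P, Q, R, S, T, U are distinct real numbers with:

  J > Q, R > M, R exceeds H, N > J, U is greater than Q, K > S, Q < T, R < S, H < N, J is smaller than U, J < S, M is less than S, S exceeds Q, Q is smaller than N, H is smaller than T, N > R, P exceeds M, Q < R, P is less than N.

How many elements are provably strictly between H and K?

The relations place H below K. An element lies strictly between them when it is forced above H and also forced below K.
Above H: {T, R, N, S}. Below K: {Q, M, J, R, S}.
Intersection: {R, S} — 2.

2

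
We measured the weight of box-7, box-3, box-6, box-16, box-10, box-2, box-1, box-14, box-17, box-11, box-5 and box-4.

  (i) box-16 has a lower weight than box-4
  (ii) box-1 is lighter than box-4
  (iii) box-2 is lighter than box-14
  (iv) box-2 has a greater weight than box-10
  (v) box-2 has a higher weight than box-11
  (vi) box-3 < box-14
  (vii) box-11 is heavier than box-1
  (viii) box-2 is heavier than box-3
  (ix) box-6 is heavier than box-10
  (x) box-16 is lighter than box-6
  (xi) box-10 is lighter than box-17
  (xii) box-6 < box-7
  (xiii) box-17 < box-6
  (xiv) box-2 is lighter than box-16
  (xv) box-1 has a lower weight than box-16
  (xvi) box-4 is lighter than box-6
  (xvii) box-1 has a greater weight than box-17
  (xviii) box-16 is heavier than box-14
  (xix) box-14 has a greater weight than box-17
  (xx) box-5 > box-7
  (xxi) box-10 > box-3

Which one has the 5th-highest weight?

box-16

Chaining the given pairs: box-3 < box-10 < box-17 < box-1 < box-11 < box-2 < box-14 < box-16 < box-4 < box-6 < box-7 < box-5.
Counting 5 from the largest end gives box-16.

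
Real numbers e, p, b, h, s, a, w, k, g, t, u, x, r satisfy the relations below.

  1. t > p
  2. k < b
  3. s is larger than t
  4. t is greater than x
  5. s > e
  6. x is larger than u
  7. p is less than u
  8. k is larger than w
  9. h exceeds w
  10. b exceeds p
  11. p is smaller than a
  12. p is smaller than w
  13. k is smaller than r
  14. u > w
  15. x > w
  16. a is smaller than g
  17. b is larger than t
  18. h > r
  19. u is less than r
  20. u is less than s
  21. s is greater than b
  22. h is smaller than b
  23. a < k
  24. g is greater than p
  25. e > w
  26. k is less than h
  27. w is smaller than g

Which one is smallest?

p

Chaining upward from p: directly above it, w, a, u, g, t, b; then e, k, r, h, x, s.
That covers every other element, and nothing is given below p, so p is the smallest.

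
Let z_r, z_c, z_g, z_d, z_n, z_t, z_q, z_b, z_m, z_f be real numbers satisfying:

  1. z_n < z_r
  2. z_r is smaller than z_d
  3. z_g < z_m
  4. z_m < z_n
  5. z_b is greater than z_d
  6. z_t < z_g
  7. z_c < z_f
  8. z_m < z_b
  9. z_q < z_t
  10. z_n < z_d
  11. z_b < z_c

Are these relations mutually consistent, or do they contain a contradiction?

The single ordering z_q < z_t < z_g < z_m < z_n < z_r < z_d < z_b < z_c < z_f satisfies every listed relation, so no contradiction arises.

consistent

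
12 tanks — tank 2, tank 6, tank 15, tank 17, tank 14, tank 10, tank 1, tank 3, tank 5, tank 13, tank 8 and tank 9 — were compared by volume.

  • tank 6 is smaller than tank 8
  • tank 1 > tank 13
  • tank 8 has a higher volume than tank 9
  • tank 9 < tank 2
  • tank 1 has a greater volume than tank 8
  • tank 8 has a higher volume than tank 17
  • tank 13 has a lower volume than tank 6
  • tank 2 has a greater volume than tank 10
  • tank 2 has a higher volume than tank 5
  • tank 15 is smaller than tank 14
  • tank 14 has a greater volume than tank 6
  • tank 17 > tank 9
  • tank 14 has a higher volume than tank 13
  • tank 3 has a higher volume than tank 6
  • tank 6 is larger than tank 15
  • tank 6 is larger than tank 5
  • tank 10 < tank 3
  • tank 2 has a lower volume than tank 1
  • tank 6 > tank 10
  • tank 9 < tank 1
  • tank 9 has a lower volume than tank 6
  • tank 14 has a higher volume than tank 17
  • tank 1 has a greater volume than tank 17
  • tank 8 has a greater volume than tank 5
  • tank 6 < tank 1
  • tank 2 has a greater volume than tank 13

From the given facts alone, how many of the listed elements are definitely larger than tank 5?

6

The elements the relations force above tank 5 are tank 6, tank 2, tank 8, tank 3, tank 1, tank 14 — no chain reaches any other.
That is 6.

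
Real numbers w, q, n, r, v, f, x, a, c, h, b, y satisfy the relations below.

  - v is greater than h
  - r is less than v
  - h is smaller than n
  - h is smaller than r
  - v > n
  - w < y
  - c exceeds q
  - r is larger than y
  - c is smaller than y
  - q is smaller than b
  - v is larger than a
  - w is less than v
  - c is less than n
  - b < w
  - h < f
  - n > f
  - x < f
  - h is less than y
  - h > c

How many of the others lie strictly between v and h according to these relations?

4

Chaining upward from h reaches: f, y, r, n.
Chaining downward from v reaches: q, b, c, x, w, f, y, r, a, n.
Strictly between h and v are those in both lists: f, y, r, n — 4 elements.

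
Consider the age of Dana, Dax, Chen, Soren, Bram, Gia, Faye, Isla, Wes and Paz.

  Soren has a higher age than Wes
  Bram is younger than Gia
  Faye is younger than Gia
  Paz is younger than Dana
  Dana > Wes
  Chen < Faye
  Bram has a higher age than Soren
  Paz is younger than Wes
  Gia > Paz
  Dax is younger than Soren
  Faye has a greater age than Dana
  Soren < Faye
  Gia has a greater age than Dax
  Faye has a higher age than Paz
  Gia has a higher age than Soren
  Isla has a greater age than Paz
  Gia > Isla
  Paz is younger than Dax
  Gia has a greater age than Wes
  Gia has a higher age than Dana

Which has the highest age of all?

Paz is not greatest since Paz < Wes; Dax is not greatest since Dax < Soren; Wes is not greatest since Wes < Dana; Chen is not greatest since Chen < Faye; Isla is not greatest since Isla < Gia; Dana is not greatest since Dana < Gia; Soren is not greatest since Soren < Faye; Bram is not greatest since Bram < Gia; Faye is not greatest since Faye < Gia.
Only Gia has nothing above it, so Gia is the highest age.

Gia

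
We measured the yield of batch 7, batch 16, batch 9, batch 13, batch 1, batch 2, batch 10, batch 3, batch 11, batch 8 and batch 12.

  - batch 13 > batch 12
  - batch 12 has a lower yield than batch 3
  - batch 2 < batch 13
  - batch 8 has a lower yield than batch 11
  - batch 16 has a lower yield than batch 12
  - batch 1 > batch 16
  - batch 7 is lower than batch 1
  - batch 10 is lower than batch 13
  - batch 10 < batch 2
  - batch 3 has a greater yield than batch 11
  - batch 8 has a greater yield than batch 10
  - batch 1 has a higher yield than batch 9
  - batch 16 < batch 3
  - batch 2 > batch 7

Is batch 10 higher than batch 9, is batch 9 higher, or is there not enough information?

Following every chain through batch 9: above batch 9 we get batch 1.
batch 10 is not reached, and no chain runs the other way from batch 10 to batch 9.
So the given relations leave the order of batch 9 and batch 10 undetermined.

undetermined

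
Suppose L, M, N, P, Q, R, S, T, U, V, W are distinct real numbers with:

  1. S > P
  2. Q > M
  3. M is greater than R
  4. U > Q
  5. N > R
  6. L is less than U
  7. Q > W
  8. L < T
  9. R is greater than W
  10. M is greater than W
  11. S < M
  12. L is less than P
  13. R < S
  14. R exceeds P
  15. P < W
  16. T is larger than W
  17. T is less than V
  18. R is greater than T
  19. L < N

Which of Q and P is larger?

The relevant relations are P < W; W < T; T < R; R < S; S < M; M < Q.
Together: P < W < T < R < S < M < Q.
So P < Q; Q is the larger of the two.

Q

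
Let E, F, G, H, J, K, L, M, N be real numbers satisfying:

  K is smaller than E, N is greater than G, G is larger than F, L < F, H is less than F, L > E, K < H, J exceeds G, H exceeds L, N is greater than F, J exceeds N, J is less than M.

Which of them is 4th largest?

G

The consecutive relations fix a unique order: K < E < L < H < F < G < N < J < M.
Counting 4 from the largest end gives G.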